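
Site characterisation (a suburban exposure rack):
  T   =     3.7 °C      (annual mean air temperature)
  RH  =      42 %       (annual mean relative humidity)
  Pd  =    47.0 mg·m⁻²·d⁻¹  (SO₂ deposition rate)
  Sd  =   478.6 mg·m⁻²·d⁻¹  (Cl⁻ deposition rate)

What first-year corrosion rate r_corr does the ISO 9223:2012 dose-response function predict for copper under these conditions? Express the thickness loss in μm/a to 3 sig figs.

r_corr = 0.373 μm/a

copper: T≤10 °C ⇒ hinge +0.126·(3.7−10) = -0.7938
  Pd branch = 0.0053·Pd^0.26·e^(0.059·RH+f) = 0.07771 μm/a
  Cl⁻ term: 0.01025·478.6^0.27·exp(0.036·42+0.049·3.7) = 0.2949
  r_corr = 0.07771 + 0.2949 = 0.3726 μm/a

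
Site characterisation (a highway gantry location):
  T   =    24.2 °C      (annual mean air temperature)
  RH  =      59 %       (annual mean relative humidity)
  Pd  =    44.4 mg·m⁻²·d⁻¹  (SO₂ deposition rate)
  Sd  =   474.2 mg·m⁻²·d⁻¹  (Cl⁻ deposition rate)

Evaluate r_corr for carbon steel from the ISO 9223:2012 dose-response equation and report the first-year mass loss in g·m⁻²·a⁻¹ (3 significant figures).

r_corr = 825 g·m⁻²·a⁻¹

carbon steel: temperature factor f = -0.054·(14.2) = -0.7668
  SO₂ term: 1.77·44.4^0.52·exp(0.02·59-0.7668) = 19.23
  Sd branch = 0.102·Sd^0.62·e^(0.033·RH+0.04·T) = 85.84 μm/a
  sum: 19.23 + 85.84 → r_corr = 105.1 μm/a
Convert to mass loss: 105.1 μm/a × 7.85 g/cm³ = 824.8 g·m⁻²·a⁻¹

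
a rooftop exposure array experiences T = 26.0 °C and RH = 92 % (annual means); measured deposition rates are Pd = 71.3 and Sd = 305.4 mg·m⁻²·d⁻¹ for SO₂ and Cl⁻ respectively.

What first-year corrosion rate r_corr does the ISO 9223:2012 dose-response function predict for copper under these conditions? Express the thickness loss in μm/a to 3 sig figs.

r_corr = 5.73 μm/a

copper: T>10 °C ⇒ hinge -0.080·(26.0−10) = -1.2800
  Pd branch = 0.0053·Pd^0.26·e^(0.059·RH+f) = 1.017 μm/a
  Cl⁻ term: 0.01025·305.4^0.27·exp(0.036·92+0.049·26.0) = 4.713
  r_corr = 1.017 + 4.713 = 5.731 μm/a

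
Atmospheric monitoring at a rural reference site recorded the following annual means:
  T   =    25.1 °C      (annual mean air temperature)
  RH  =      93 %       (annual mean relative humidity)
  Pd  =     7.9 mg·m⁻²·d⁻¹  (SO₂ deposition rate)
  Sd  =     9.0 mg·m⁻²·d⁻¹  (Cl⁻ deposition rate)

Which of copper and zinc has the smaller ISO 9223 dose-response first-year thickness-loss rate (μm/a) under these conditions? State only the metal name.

copper: f(T) = -0.080·(T−10) [T>10 °C] = -1.2080
  Pd branch = 0.0053·Pd^0.26·e^(0.059·RH+f) = 0.6546 μm/a
  Cl⁻ term: 0.01025·9.0^0.27·exp(0.036·93+0.049·25.1) = 1.805
  sum: 0.6546 + 1.805 → r_corr = 2.46 μm/a
zinc: temperature factor f = -0.071·(15.1) = -1.0721
  SO₂ term: 0.0129·7.9^0.44·exp(0.046·93-1.0721) = 0.7904
  Cl⁻ term: 0.0175·9.0^0.57·exp(0.008·93+0.085·25.1) = 1.088
  r_corr = 0.7904 + 1.088 = 1.878 μm/a
Ordering by μm/a: copper (2.46) > zinc (1.88)

zinc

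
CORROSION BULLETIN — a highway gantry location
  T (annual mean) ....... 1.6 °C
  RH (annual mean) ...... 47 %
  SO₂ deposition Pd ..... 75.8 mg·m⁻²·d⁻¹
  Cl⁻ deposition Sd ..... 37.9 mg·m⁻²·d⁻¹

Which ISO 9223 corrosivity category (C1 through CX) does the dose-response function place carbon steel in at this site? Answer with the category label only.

carbon steel: f(T) = +0.150·(T−10) [T≤10 °C] = -1.2600
  sulphur-dioxide contribution → 12.2 μm/a
  chloride contribution → 4.884 μm/a
  ⇒ r_corr(carbon steel) = 17.09 μm/a
Category bounds: 1.3…25 μm/a bracket r_corr ⇒ C2

C2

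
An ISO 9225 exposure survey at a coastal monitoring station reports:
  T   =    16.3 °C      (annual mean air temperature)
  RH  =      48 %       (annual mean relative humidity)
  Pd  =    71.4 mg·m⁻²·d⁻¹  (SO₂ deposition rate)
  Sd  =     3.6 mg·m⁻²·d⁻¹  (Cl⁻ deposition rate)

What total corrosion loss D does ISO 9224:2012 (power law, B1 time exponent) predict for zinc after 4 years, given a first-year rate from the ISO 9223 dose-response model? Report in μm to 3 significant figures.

D(4) = 2.17 μm

zinc: temperature factor f = -0.071·(6.3) = -0.4473
  SO₂ term: 0.0129·71.4^0.44·exp(0.046·48-0.4473) = 0.4908
  Cl⁻ term: 0.0175·3.6^0.57·exp(0.008·48+0.085·16.3) = 0.2131
  sum: 0.4908 + 0.2131 → r_corr = 0.7039 μm/a
Long-term exponent b (ISO 9224 Table 2, B1) = 0.813
  D(4) = 0.7039 × 4^0.813 = 0.7039 × 3.087 = 2.173 μm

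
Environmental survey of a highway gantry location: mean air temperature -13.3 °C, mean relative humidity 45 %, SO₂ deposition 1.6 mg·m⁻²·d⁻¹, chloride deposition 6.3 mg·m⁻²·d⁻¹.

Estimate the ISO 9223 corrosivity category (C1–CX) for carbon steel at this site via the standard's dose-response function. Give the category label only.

C1

carbon steel: T≤10 °C ⇒ hinge +0.150·(-13.3−10) = -3.4950
  Pd branch = 1.77·Pd^0.52·e^(0.02·RH+f) = 0.1687 μm/a
  Cl⁻ term: 0.102·6.3^0.62·exp(0.033·45+0.04·-13.3) = 0.8281
  r_corr = 0.1687 + 0.8281 = 0.9968 μm/a
0.997 μm/a falls in (0, 1.3] for carbon steel → category C1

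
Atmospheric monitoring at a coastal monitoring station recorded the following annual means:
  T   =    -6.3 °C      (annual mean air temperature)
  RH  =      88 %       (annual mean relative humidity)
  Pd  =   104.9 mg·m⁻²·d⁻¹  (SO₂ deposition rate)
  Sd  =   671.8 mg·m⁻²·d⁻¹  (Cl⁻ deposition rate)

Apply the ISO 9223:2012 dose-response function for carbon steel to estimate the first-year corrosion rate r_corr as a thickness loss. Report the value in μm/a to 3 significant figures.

carbon steel: temperature factor f = +0.150·(-16.3) = -2.4450
  SO₂ term: 1.77·104.9^0.52·exp(0.02·88-2.4450) = 10.03
  Sd branch = 0.102·Sd^0.62·e^(0.033·RH+0.04·T) = 81.89 μm/a
  sum: 10.03 + 81.89 → r_corr = 91.92 μm/a

r_corr = 91.9 μm/a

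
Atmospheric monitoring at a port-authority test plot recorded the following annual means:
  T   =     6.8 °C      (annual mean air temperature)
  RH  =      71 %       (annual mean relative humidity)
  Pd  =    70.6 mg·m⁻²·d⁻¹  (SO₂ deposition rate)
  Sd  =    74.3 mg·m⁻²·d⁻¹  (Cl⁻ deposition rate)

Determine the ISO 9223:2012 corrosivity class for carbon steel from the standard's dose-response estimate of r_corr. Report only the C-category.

carbon steel: temperature factor f = +0.150·(-3.2) = -0.4800
  Pd branch = 1.77·Pd^0.52·e^(0.02·RH+f) = 41.46 μm/a
  Cl⁻ term: 0.102·74.3^0.62·exp(0.033·71+0.04·6.8) = 20.15
  r_corr = 41.46 + 20.15 = 61.61 μm/a
Category bounds: 50…80 μm/a bracket r_corr ⇒ C4

C4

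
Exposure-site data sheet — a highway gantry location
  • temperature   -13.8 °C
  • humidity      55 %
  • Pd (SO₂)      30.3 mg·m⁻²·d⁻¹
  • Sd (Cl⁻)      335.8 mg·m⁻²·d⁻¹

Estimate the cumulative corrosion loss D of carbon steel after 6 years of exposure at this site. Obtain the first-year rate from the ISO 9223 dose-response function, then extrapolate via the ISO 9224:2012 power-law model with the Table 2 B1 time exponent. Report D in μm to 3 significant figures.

D(6) = 36.2 μm

carbon steel: f(T) = +0.150·(T−10) [T≤10 °C] = -3.5700
  Pd branch = 1.77·Pd^0.52·e^(0.02·RH+f) = 0.8823 μm/a
  Cl⁻ term: 0.102·335.8^0.62·exp(0.033·55+0.04·-13.8) = 13.28
  sum: 0.8823 + 13.28 → r_corr = 14.16 μm/a
Long-term exponent b (ISO 9224 Table 2, B1) = 0.523
  D(6) = 14.16 × 6^0.523 = 14.16 × 2.553 = 36.16 μm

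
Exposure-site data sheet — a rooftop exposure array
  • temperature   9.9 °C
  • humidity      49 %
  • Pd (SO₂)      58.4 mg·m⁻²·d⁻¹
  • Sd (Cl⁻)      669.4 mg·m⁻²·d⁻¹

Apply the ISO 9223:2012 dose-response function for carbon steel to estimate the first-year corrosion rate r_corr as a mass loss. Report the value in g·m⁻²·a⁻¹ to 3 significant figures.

r_corr = 641 g·m⁻²·a⁻¹

carbon steel: temperature factor f = +0.150·(-0.1) = -0.0150
  SO₂ term: 1.77·58.4^0.52·exp(0.02·49-0.0150) = 38.51
  Cl⁻ term: 0.102·669.4^0.62·exp(0.033·49+0.04·9.9) = 43.13
  sum: 38.51 + 43.13 → r_corr = 81.64 μm/a
Convert to mass loss: 81.64 μm/a × 7.85 g/cm³ = 640.9 g·m⁻²·a⁻¹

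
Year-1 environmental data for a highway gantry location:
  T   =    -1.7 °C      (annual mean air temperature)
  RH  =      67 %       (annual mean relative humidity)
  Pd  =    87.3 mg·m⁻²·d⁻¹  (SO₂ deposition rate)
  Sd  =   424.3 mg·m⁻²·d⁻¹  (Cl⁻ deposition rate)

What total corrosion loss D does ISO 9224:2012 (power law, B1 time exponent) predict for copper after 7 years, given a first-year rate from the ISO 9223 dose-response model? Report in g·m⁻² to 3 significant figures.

D(7) = 24.3 g·m⁻²

copper: f(T) = +0.126·(T−10) [T≤10 °C] = -1.4742
  Pd branch = 0.0053·Pd^0.26·e^(0.059·RH+f) = 0.2021 μm/a
  Cl⁻ term: 0.01025·424.3^0.27·exp(0.036·67+0.049·-1.7) = 0.5389
  r_corr = 0.2021 + 0.5389 = 0.741 μm/a
Long-term exponent b (ISO 9224 Table 2, B1) = 0.667
  D(7) = 0.741 × 7^0.667 = 0.741 × 3.662 = 2.713 μm
  Mass loss = 2.713 μm × 8.96 g/cm³ = 24.31 g·m⁻²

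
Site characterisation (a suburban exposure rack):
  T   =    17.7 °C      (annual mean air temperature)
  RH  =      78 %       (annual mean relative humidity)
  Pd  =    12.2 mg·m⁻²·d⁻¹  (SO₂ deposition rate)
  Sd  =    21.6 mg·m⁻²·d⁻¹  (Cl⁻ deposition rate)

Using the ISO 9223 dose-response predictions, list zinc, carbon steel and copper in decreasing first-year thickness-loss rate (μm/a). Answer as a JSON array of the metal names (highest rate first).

["carbon steel", "zinc", "copper"]

zinc: T>10 °C ⇒ hinge -0.071·(17.7−10) = -0.5467
  SO₂ term: 0.0129·12.2^0.44·exp(0.046·78-0.5467) = 0.8117
  Sd branch = 0.0175·Sd^0.57·e^(0.008·RH+0.085·T) = 0.8474 μm/a
  sum: 0.8117 + 0.8474 → r_corr = 1.659 μm/a
carbon steel: temperature factor f = -0.054·(7.7) = -0.4158
  Pd branch = 1.77·Pd^0.52·e^(0.02·RH+f) = 20.41 μm/a
  Sd branch = 0.102·Sd^0.62·e^(0.033·RH+0.04·T) = 18.25 μm/a
  r_corr = 20.41 + 18.25 = 38.66 μm/a
copper: temperature factor f = -0.080·(7.7) = -0.6160
  SO₂ term: 0.0053·12.2^0.26·exp(0.059·78-0.6160) = 0.5468
  Cl⁻ term: 0.01025·21.6^0.27·exp(0.036·78+0.049·17.7) = 0.9272
  r_corr = 0.5468 + 0.9272 = 1.474 μm/a
Ordering by μm/a: carbon steel (38.7) > zinc (1.66) > copper (1.47)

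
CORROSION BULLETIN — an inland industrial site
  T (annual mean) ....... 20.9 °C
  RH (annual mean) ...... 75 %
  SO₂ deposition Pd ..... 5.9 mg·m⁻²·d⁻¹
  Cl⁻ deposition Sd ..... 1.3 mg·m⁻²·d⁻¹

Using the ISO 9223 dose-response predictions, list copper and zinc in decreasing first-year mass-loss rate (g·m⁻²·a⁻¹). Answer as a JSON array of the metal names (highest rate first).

copper: temperature factor f = -0.080·(10.9) = -0.8720
  Pd branch = 0.0053·Pd^0.26·e^(0.059·RH+f) = 0.2936 μm/a
  Sd branch = 0.01025·Sd^0.27·e^(0.036·RH+0.049·T) = 0.4559 μm/a
  r_corr = 0.2936 + 0.4559 = 0.7495 μm/a
  mass loss = 0.7495 μm/a × 8.96 g/cm³ = 6.715 g·m⁻²·a⁻¹
zinc: temperature factor f = -0.071·(10.9) = -0.7739
  SO₂ term: 0.0129·5.9^0.44·exp(0.046·75-0.7739) = 0.4092
  Sd branch = 0.0175·Sd^0.57·e^(0.008·RH+0.085·T) = 0.2188 μm/a
  sum: 0.4092 + 0.2188 → r_corr = 0.6281 μm/a
  mass loss = 0.6281 μm/a × 7.14 g/cm³ = 4.484 g·m⁻²·a⁻¹
Ordering by g·m⁻²·a⁻¹: copper (6.72) > zinc (4.48)

["copper", "zinc"]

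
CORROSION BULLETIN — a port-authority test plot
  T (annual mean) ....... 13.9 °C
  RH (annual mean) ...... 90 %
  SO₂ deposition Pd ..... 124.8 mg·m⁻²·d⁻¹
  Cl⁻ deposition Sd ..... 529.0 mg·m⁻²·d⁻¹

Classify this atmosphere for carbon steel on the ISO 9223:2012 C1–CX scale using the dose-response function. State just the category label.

carbon steel: T>10 °C ⇒ hinge -0.054·(13.9−10) = -0.2106
  sulphur-dioxide contribution → 106.7 μm/a
  chloride contribution → 169.2 μm/a
  ⇒ r_corr(carbon steel) = 276 μm/a
ISO 9223 Table 2 (carbon steel): 200 < 276 ≤ 700 μm/a ⇒ CX

CX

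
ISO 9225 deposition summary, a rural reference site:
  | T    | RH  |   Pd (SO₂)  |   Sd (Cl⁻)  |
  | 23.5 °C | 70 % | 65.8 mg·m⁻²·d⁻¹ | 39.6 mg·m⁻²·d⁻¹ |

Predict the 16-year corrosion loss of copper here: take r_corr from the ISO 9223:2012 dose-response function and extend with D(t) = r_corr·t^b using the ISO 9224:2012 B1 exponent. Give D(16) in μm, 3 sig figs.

D(16) = 9.03 μm

copper: T>10 °C ⇒ hinge -0.080·(23.5−10) = -1.0800
  Pd branch = 0.0053·Pd^0.26·e^(0.059·RH+f) = 0.3324 μm/a
  Sd branch = 0.01025·Sd^0.27·e^(0.036·RH+0.049·T) = 1.088 μm/a
  r_corr = 0.3324 + 1.088 = 1.42 μm/a
Power-law: D(16) = r_corr · 16^0.667
  D(16) = 1.42 × 16^0.667 = 1.42 × 6.355 = 9.027 μm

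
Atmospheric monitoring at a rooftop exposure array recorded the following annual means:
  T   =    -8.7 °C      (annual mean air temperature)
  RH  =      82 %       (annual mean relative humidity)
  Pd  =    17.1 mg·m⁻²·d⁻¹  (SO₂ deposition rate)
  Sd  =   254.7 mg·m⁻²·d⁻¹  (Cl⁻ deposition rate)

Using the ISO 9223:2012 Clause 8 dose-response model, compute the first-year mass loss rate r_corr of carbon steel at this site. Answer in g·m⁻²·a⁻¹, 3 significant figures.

carbon steel: f(T) = +0.150·(T−10) [T≤10 °C] = -2.8050
  SO₂ term: 1.77·17.1^0.52·exp(0.02·82-2.8050) = 2.416
  Sd branch = 0.102·Sd^0.62·e^(0.033·RH+0.04·T) = 33.45 μm/a
  sum: 2.416 + 33.45 → r_corr = 35.87 μm/a
Convert to mass loss: 35.87 μm/a × 7.85 g/cm³ = 281.6 g·m⁻²·a⁻¹

r_corr = 282 g·m⁻²·a⁻¹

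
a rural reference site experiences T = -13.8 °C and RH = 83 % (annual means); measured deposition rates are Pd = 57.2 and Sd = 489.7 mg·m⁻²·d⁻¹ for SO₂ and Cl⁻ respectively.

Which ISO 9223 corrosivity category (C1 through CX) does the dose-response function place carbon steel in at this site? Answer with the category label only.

carbon steel: f(T) = +0.150·(T−10) [T≤10 °C] = -3.5700
  SO₂ term: 1.77·57.2^0.52·exp(0.02·83-3.5700) = 2.149
  Cl⁻ term: 0.102·489.7^0.62·exp(0.033·83+0.04·-13.8) = 42.28
  r_corr = 2.149 + 42.28 = 44.43 μm/a
44.4 μm/a falls in (25, 50] for carbon steel → category C3

C3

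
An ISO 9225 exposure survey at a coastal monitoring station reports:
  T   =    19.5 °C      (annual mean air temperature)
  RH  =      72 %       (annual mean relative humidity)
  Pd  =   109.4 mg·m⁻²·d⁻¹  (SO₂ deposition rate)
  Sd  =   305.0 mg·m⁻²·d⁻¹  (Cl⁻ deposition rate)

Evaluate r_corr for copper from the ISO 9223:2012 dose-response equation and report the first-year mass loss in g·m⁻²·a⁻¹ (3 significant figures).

copper: T>10 °C ⇒ hinge -0.080·(19.5−10) = -0.7600
  SO₂ term: 0.0053·109.4^0.26·exp(0.059·72-0.7600) = 0.5878
  Cl⁻ term: 0.01025·305.0^0.27·exp(0.036·72+0.049·19.5) = 1.668
  r_corr = 0.5878 + 1.668 = 2.256 μm/a
Convert to mass loss: 2.256 μm/a × 8.96 g/cm³ = 20.21 g·m⁻²·a⁻¹

r_corr = 20.2 g·m⁻²·a⁻¹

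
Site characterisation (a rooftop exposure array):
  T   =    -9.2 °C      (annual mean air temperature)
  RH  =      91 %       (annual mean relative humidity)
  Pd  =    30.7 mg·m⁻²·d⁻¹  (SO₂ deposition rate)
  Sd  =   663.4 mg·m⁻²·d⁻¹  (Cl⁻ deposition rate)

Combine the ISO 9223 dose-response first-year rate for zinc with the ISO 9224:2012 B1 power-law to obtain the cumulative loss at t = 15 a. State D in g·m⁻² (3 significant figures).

D(15) = 163 g·m⁻²

zinc: temperature factor f = +0.038·(-19.2) = -0.7296
  sulphur-dioxide contribution → 1.845 μm/a
  chloride contribution → 0.673 μm/a
  ⇒ r_corr(zinc) = 2.518 μm/a
Power-law: D(15) = r_corr · 15^0.813
  D(15) = 2.518 × 15^0.813 = 2.518 × 9.04 = 22.76 μm
  Mass loss = 22.76 μm × 7.14 g/cm³ = 162.5 g·m⁻²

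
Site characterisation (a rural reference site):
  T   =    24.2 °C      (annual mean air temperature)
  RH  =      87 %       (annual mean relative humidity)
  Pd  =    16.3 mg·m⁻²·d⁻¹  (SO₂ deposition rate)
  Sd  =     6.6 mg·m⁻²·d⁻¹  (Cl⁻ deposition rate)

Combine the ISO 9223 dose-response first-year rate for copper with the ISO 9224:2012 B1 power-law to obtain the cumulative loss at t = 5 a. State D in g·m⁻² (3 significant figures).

copper: temperature factor f = -0.080·(14.2) = -1.1360
  sulphur-dioxide contribution → 0.5961 μm/a
  chloride contribution → 1.28 μm/a
  ⇒ r_corr(copper) = 1.876 μm/a
Long-term exponent b (ISO 9224 Table 2, B1) = 0.667
  D(5) = 1.876 × 5^0.667 = 1.876 × 2.926 = 5.489 μm
  Mass loss = 5.489 μm × 8.96 g/cm³ = 49.18 g·m⁻²

D(5) = 49.2 g·m⁻²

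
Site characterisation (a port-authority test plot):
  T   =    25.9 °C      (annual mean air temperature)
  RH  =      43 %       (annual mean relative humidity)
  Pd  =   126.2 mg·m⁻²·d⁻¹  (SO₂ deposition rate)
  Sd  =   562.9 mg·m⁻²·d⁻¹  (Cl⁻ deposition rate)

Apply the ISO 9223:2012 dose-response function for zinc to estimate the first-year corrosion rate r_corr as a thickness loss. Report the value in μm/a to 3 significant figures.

r_corr = 8.50 μm/a

zinc: f(T) = -0.071·(T−10) [T>10 °C] = -1.1289
  SO₂ term: 0.0129·126.2^0.44·exp(0.046·43-1.1289) = 0.2534
  Cl⁻ term: 0.0175·562.9^0.57·exp(0.008·43+0.085·25.9) = 8.247
  r_corr = 0.2534 + 8.247 = 8.5 μm/a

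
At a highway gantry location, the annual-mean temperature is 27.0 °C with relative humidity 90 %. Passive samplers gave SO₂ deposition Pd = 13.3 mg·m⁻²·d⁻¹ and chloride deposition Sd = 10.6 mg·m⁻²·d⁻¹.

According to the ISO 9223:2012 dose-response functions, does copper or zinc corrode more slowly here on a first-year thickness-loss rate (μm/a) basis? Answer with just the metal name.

zinc

copper: T>10 °C ⇒ hinge -0.080·(27.0−10) = -1.3600
  sulphur-dioxide contribution → 0.5394 μm/a
  chloride contribution → 1.859 μm/a
  ⇒ r_corr(copper) = 2.398 μm/a
zinc: temperature factor f = -0.071·(17.0) = -1.2070
  sulphur-dioxide contribution → 0.7566 μm/a
  chloride contribution → 1.37 μm/a
  ⇒ r_corr(zinc) = 2.127 μm/a
Ordering by μm/a: copper (2.4) > zinc (2.13)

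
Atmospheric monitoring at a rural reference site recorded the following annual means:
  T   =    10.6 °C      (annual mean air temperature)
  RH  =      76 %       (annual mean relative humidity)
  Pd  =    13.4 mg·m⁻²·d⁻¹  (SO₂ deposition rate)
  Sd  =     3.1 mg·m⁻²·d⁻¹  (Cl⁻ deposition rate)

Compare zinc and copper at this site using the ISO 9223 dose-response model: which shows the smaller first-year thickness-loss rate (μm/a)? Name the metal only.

zinc: f(T) = -0.071·(T−10) [T>10 °C] = -0.0426
  SO₂ term: 0.0129·13.4^0.44·exp(0.046·76-0.0426) = 1.277
  Cl⁻ term: 0.0175·3.1^0.57·exp(0.008·76+0.085·10.6) = 0.1508
  r_corr = 1.277 + 0.1508 = 1.428 μm/a
copper: temperature factor f = -0.080·(0.6) = -0.0480
  SO₂ term: 0.0053·13.4^0.26·exp(0.059·76-0.0480) = 0.8787
  Cl⁻ term: 0.01025·3.1^0.27·exp(0.036·76+0.049·10.6) = 0.3607
  sum: 0.8787 + 0.3607 → r_corr = 1.239 μm/a
Ordering by μm/a: zinc (1.43) > copper (1.24)

copper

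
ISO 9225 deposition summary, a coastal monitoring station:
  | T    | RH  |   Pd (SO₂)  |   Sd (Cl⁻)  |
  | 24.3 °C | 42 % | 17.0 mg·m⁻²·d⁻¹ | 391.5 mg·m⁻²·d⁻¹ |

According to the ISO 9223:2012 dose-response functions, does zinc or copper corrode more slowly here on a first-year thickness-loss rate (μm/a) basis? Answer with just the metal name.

zinc: T>10 °C ⇒ hinge -0.071·(24.3−10) = -1.0153
  SO₂ term: 0.0129·17.0^0.44·exp(0.046·42-1.0153) = 0.1122
  Cl⁻ term: 0.0175·391.5^0.57·exp(0.008·42+0.085·24.3) = 5.806
  r_corr = 0.1122 + 5.806 = 5.918 μm/a
copper: temperature factor f = -0.080·(14.3) = -1.1440
  SO₂ term: 0.0053·17.0^0.26·exp(0.059·42-1.1440) = 0.04203
  Cl⁻ term: 0.01025·391.5^0.27·exp(0.036·42+0.049·24.3) = 0.7665
  sum: 0.04203 + 0.7665 → r_corr = 0.8086 μm/a
Ordering by μm/a: zinc (5.92) > copper (0.809)

copper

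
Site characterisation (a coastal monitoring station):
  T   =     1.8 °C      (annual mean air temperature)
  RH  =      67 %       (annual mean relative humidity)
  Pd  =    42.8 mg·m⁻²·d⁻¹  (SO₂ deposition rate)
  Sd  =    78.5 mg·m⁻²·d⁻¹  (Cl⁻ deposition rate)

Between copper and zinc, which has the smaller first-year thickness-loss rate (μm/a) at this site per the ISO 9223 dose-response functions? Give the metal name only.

copper: temperature factor f = +0.126·(-8.2) = -1.0332
  SO₂ term: 0.0053·42.8^0.26·exp(0.059·67-1.0332) = 0.2609
  Cl⁻ term: 0.01025·78.5^0.27·exp(0.036·67+0.049·1.8) = 0.4057
  sum: 0.2609 + 0.4057 → r_corr = 0.6666 μm/a
zinc: temperature factor f = +0.038·(-8.2) = -0.3116
  Pd branch = 0.0129·Pd^0.44·e^(0.046·RH+f) = 1.075 μm/a
  Sd branch = 0.0175·Sd^0.57·e^(0.008·RH+0.085·T) = 0.4191 μm/a
  r_corr = 1.075 + 0.4191 = 1.495 μm/a
Ordering by μm/a: zinc (1.49) > copper (0.667)

copper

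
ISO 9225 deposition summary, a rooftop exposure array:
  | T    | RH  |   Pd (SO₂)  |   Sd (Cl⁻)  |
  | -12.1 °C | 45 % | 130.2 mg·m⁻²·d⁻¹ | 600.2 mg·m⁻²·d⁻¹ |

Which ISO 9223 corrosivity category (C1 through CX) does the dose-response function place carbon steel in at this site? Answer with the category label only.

carbon steel: T≤10 °C ⇒ hinge +0.150·(-12.1−10) = -3.3150
  SO₂ term: 1.77·130.2^0.52·exp(0.02·45-3.3150) = 1.99
  Sd branch = 0.102·Sd^0.62·e^(0.033·RH+0.04·T) = 14.65 μm/a
  r_corr = 1.99 + 14.65 = 16.64 μm/a
Category bounds: 1.3…25 μm/a bracket r_corr ⇒ C2

C2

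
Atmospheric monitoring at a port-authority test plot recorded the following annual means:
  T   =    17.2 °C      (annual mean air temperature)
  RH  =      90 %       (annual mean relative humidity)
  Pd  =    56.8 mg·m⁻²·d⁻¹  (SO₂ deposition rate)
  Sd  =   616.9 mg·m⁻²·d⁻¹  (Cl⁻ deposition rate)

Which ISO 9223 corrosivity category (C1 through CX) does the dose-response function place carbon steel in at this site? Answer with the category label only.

CX

carbon steel: temperature factor f = -0.054·(7.2) = -0.3888
  Pd branch = 1.77·Pd^0.52·e^(0.02·RH+f) = 59.31 μm/a
  Sd branch = 0.102·Sd^0.62·e^(0.033·RH+0.04·T) = 212.4 μm/a
  sum: 59.31 + 212.4 → r_corr = 271.7 μm/a
Category bounds: 200…700 μm/a bracket r_corr ⇒ CX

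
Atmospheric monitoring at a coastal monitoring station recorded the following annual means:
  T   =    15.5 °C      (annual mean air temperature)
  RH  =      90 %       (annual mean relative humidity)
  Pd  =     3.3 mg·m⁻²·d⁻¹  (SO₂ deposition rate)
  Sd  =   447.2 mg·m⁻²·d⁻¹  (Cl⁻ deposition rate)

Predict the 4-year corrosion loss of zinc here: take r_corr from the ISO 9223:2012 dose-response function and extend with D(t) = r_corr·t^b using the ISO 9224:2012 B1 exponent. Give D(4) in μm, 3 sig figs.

zinc: temperature factor f = -0.071·(5.5) = -0.3905
  Pd branch = 0.0129·Pd^0.44·e^(0.046·RH+f) = 0.9271 μm/a
  Sd branch = 0.0175·Sd^0.57·e^(0.008·RH+0.085·T) = 4.352 μm/a
  sum: 0.9271 + 4.352 → r_corr = 5.279 μm/a
ISO 9224: D(t) = r_corr · t^b with b = 0.813 (zinc, B1)
  D(4) = 5.279 × 4^0.813 = 5.279 × 3.087 = 16.29 μm

D(4) = 16.3 μm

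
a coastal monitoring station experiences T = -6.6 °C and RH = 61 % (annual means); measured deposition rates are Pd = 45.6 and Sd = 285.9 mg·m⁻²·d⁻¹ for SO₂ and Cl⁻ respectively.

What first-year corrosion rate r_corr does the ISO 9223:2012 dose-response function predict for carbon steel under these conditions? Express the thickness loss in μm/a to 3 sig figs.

r_corr = 23.2 μm/a

carbon steel: temperature factor f = +0.150·(-16.6) = -2.4900
  SO₂ term: 1.77·45.6^0.52·exp(0.02·61-2.4900) = 3.623
  Sd branch = 0.102·Sd^0.62·e^(0.033·RH+0.04·T) = 19.54 μm/a
  r_corr = 3.623 + 19.54 = 23.17 μm/a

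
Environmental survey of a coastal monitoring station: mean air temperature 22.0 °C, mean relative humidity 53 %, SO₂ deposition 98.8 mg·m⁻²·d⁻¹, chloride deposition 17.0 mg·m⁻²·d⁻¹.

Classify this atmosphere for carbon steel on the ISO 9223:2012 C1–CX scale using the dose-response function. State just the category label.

C3

carbon steel: T>10 °C ⇒ hinge -0.054·(22.0−10) = -0.6480
  SO₂ term: 1.77·98.8^0.52·exp(0.02·53-0.6480) = 29.12
  Sd branch = 0.102·Sd^0.62·e^(0.033·RH+0.04·T) = 8.189 μm/a
  r_corr = 29.12 + 8.189 = 37.31 μm/a
ISO 9223 Table 2 (carbon steel): 25 < 37.3 ≤ 50 μm/a ⇒ C3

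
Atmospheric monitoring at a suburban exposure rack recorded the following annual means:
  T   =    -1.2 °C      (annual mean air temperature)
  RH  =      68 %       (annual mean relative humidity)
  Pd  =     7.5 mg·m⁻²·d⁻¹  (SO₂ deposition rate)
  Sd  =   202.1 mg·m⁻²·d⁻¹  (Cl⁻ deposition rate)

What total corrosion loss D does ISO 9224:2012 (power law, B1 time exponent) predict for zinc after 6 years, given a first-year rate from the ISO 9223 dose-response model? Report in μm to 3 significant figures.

D(6) = 4.41 μm

zinc: temperature factor f = +0.038·(-11.2) = -0.4256
  SO₂ term: 0.0129·7.5^0.44·exp(0.046·68-0.4256) = 0.4669
  Sd branch = 0.0175·Sd^0.57·e^(0.008·RH+0.085·T) = 0.5613 μm/a
  r_corr = 0.4669 + 0.5613 = 1.028 μm/a
Power-law: D(6) = r_corr · 6^0.813
  D(6) = 1.028 × 6^0.813 = 1.028 × 4.292 = 4.413 μm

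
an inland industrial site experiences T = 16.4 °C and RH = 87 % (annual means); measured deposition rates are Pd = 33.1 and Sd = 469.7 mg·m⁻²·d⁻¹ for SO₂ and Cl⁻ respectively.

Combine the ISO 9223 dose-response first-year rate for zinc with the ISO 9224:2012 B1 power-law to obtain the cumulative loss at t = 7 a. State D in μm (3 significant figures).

D(7) = 33.1 μm

zinc: T>10 °C ⇒ hinge -0.071·(16.4−10) = -0.4544
  SO₂ term: 0.0129·33.1^0.44·exp(0.046·87-0.4544) = 2.089
  Cl⁻ term: 0.0175·469.7^0.57·exp(0.008·87+0.085·16.4) = 4.717
  sum: 2.089 + 4.717 → r_corr = 6.806 μm/a
Power-law: D(7) = r_corr · 7^0.813
  D(7) = 6.806 × 7^0.813 = 6.806 × 4.865 = 33.11 μm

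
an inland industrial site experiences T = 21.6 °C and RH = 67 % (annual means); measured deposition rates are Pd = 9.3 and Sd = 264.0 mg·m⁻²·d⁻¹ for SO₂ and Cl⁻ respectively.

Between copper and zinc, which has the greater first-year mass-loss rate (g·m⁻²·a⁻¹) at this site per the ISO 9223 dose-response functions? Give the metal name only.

zinc

copper: f(T) = -0.080·(T−10) [T>10 °C] = -0.9280
  sulphur-dioxide contribution → 0.1949 μm/a
  chloride contribution → 1.485 μm/a
  total first-year rate 1.68 μm/a
  mass loss = 1.68 μm/a × 8.96 g/cm³ = 15.05 g·m⁻²·a⁻¹
zinc: temperature factor f = -0.071·(11.6) = -0.8236
  sulphur-dioxide contribution → 0.3293 μm/a
  chloride contribution → 4.503 μm/a
  total first-year rate 4.832 μm/a
  mass loss = 4.832 μm/a × 7.14 g/cm³ = 34.5 g·m⁻²·a⁻¹
Ordering by g·m⁻²·a⁻¹: zinc (34.5) > copper (15.1)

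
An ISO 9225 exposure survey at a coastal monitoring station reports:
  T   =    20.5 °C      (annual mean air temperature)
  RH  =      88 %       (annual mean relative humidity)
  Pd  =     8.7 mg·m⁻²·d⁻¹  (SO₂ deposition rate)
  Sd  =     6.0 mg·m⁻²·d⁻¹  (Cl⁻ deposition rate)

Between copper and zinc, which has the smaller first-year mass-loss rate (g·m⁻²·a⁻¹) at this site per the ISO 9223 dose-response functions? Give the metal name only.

copper: f(T) = -0.080·(T−10) [T>10 °C] = -0.8400
  SO₂ term: 0.0053·8.7^0.26·exp(0.059·88-0.8400) = 0.7221
  Cl⁻ term: 0.01025·6.0^0.27·exp(0.036·88+0.049·20.5) = 1.079
  r_corr = 0.7221 + 1.079 = 1.801 μm/a
  mass loss = 1.801 μm/a × 8.96 g/cm³ = 16.14 g·m⁻²·a⁻¹
zinc: f(T) = -0.071·(T−10) [T>10 °C] = -0.7455
  SO₂ term: 0.0129·8.7^0.44·exp(0.046·88-0.7455) = 0.9083
  Sd branch = 0.0175·Sd^0.57·e^(0.008·RH+0.085·T) = 0.5612 μm/a
  r_corr = 0.9083 + 0.5612 = 1.469 μm/a
  mass loss = 1.469 μm/a × 7.14 g/cm³ = 10.49 g·m⁻²·a⁻¹
Ordering by g·m⁻²·a⁻¹: copper (16.1) > zinc (10.5)

zinc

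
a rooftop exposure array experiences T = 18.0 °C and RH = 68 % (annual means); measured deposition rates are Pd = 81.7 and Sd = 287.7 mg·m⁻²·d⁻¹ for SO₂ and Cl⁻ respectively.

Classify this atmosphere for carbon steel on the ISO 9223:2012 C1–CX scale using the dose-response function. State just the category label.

carbon steel: f(T) = -0.054·(T−10) [T>10 °C] = -0.4320
  sulphur-dioxide contribution → 44.19 μm/a
  chloride contribution → 66.13 μm/a
  total first-year rate 110.3 μm/a
Category bounds: 80…200 μm/a bracket r_corr ⇒ C5

C5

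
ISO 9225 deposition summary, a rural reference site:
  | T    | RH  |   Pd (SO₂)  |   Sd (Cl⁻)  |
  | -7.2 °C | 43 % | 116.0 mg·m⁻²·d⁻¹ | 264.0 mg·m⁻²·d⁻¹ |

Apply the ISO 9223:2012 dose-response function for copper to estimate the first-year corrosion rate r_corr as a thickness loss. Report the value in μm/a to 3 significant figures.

r_corr = 0.179 μm/a

copper: T≤10 °C ⇒ hinge +0.126·(-7.2−10) = -2.1672
  sulphur-dioxide contribution → 0.0264 μm/a
  chloride contribution → 0.1526 μm/a
  ⇒ r_corr(copper) = 0.179 μm/a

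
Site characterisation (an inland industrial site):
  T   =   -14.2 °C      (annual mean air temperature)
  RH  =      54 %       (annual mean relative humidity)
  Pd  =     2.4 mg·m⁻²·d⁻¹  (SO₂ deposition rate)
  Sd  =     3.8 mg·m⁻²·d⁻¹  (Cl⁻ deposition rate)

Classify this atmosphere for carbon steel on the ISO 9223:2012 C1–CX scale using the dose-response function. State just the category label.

carbon steel: T≤10 °C ⇒ hinge +0.150·(-14.2−10) = -3.6300
  Pd branch = 1.77·Pd^0.52·e^(0.02·RH+f) = 0.2179 μm/a
  Sd branch = 0.102·Sd^0.62·e^(0.033·RH+0.04·T) = 0.7858 μm/a
  sum: 0.2179 + 0.7858 → r_corr = 1.004 μm/a
ISO 9223 Table 2 (carbon steel): 0 < 1 ≤ 1.3 μm/a ⇒ C1

C1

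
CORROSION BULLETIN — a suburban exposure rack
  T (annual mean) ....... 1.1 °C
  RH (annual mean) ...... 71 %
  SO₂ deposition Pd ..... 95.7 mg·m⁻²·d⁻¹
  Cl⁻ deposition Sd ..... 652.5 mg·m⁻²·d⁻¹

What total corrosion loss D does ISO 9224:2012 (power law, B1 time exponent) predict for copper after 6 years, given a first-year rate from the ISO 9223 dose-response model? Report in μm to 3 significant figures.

copper: T≤10 °C ⇒ hinge +0.126·(1.1−10) = -1.1214
  Pd branch = 0.0053·Pd^0.26·e^(0.059·RH+f) = 0.3729 μm/a
  Cl⁻ term: 0.01025·652.5^0.27·exp(0.036·71+0.049·1.1) = 0.8019
  r_corr = 0.3729 + 0.8019 = 1.175 μm/a
Power-law: D(6) = r_corr · 6^0.667
  D(6) = 1.175 × 6^0.667 = 1.175 × 3.304 = 3.881 μm

D(6) = 3.88 μm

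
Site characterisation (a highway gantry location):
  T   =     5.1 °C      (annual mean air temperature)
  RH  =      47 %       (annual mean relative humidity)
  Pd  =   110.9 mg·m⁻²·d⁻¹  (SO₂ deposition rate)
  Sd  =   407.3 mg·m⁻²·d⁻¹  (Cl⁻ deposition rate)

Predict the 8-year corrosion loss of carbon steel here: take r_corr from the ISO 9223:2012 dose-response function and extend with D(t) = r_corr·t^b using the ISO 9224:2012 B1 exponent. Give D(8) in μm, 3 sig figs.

D(8) = 147 μm

carbon steel: T≤10 °C ⇒ hinge +0.150·(5.1−10) = -0.7350
  SO₂ term: 1.77·110.9^0.52·exp(0.02·47-0.7350) = 25.14
  Cl⁻ term: 0.102·407.3^0.62·exp(0.033·47+0.04·5.1) = 24.49
  r_corr = 25.14 + 24.49 = 49.63 μm/a
Power-law: D(8) = r_corr · 8^0.523
  D(8) = 49.63 × 8^0.523 = 49.63 × 2.967 = 147.2 μm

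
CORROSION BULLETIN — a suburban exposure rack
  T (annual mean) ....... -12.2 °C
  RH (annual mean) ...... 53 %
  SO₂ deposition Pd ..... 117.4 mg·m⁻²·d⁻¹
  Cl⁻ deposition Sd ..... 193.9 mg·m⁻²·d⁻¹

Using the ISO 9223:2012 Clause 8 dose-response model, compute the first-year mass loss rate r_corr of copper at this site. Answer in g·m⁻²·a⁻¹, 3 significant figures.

r_corr = 1.64 g·m⁻²·a⁻¹

copper: T≤10 °C ⇒ hinge +0.126·(-12.2−10) = -2.7972
  Pd branch = 0.0053·Pd^0.26·e^(0.059·RH+f) = 0.02545 μm/a
  Cl⁻ term: 0.01025·193.9^0.27·exp(0.036·53+0.049·-12.2) = 0.1575
  sum: 0.02545 + 0.1575 → r_corr = 0.183 μm/a
Convert to mass loss: 0.183 μm/a × 8.96 g/cm³ = 1.64 g·m⁻²·a⁻¹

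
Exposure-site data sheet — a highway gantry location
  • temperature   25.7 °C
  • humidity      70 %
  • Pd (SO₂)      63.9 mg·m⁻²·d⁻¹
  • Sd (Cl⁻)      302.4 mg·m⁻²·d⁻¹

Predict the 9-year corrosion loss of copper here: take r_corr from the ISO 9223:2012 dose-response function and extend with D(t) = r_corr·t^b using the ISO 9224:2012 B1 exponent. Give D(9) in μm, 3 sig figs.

copper: T>10 °C ⇒ hinge -0.080·(25.7−10) = -1.2560
  SO₂ term: 0.0053·63.9^0.26·exp(0.059·70-1.2560) = 0.2766
  Sd branch = 0.01025·Sd^0.27·e^(0.036·RH+0.049·T) = 2.098 μm/a
  r_corr = 0.2766 + 2.098 = 2.375 μm/a
Long-term exponent b (ISO 9224 Table 2, B1) = 0.667
  D(9) = 2.375 × 9^0.667 = 2.375 × 4.33 = 10.28 μm

D(9) = 10.3 μm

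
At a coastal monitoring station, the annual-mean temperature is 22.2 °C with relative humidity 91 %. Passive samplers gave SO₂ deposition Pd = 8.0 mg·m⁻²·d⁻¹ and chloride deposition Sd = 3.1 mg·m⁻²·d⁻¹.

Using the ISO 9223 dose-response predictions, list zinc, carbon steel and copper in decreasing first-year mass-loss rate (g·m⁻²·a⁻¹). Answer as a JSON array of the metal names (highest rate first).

zinc: T>10 °C ⇒ hinge -0.071·(22.2−10) = -0.8662
  Pd branch = 0.0129·Pd^0.44·e^(0.046·RH+f) = 0.8907 μm/a
  Cl⁻ term: 0.0175·3.1^0.57·exp(0.008·91+0.085·22.2) = 0.4558
  r_corr = 0.8907 + 0.4558 = 1.346 μm/a
  mass loss = 1.346 μm/a × 7.14 g/cm³ = 9.614 g·m⁻²·a⁻¹
carbon steel: T>10 °C ⇒ hinge -0.054·(22.2−10) = -0.6588
  SO₂ term: 1.77·8.0^0.52·exp(0.02·91-0.6588) = 16.67
  Sd branch = 0.102·Sd^0.62·e^(0.033·RH+0.04·T) = 10.07 μm/a
  sum: 16.67 + 10.07 → r_corr = 26.74 μm/a
  mass loss = 26.74 μm/a × 7.85 g/cm³ = 209.9 g·m⁻²·a⁻¹
copper: temperature factor f = -0.080·(12.2) = -0.9760
  SO₂ term: 0.0053·8.0^0.26·exp(0.059·91-0.9760) = 0.7361
  Sd branch = 0.01025·Sd^0.27·e^(0.036·RH+0.049·T) = 1.093 μm/a
  r_corr = 0.7361 + 1.093 = 1.829 μm/a
  mass loss = 1.829 μm/a × 8.96 g/cm³ = 16.39 g·m⁻²·a⁻¹
Ordering by g·m⁻²·a⁻¹: carbon steel (210) > copper (16.4) > zinc (9.61)

["carbon steel", "copper", "zinc"]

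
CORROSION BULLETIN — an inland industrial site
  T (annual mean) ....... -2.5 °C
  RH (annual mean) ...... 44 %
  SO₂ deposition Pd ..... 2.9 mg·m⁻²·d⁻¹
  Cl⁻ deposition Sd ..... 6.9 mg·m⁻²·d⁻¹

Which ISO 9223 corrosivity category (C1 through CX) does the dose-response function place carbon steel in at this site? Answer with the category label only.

carbon steel: f(T) = +0.150·(T−10) [T≤10 °C] = -1.8750
  sulphur-dioxide contribution → 1.138 μm/a
  chloride contribution → 1.306 μm/a
  total first-year rate 2.444 μm/a
Category bounds: 1.3…25 μm/a bracket r_corr ⇒ C2

C2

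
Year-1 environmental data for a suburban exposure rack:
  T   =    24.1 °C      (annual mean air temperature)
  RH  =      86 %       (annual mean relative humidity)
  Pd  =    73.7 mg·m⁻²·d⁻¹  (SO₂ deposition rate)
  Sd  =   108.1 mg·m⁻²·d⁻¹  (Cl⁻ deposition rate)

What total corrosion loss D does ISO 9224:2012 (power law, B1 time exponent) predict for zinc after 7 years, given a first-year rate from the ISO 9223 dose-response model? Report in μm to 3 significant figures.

D(7) = 27.0 μm

zinc: f(T) = -0.071·(T−10) [T>10 °C] = -1.0011
  sulphur-dioxide contribution → 1.643 μm/a
  chloride contribution → 3.897 μm/a
  ⇒ r_corr(zinc) = 5.54 μm/a
Power-law: D(7) = r_corr · 7^0.813
  D(7) = 5.54 × 7^0.813 = 5.54 × 4.865 = 26.95 μm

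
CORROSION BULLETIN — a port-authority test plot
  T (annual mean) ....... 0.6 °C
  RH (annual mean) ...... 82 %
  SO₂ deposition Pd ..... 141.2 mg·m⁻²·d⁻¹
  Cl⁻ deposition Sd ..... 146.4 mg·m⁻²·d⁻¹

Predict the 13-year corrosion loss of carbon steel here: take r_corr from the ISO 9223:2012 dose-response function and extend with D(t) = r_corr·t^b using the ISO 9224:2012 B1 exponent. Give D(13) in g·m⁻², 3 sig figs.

D(13) = 1.91e+03 g·m⁻²

carbon steel: temperature factor f = +0.150·(-9.4) = -1.4100
  SO₂ term: 1.77·141.2^0.52·exp(0.02·82-1.4100) = 29.23
  Cl⁻ term: 0.102·146.4^0.62·exp(0.033·82+0.04·0.6) = 34.42
  r_corr = 29.23 + 34.42 = 63.65 μm/a
Power-law: D(13) = r_corr · 13^0.523
  D(13) = 63.65 × 13^0.523 = 63.65 × 3.825 = 243.4 μm
  Mass loss = 243.4 μm × 7.85 g/cm³ = 1911 g·m⁻²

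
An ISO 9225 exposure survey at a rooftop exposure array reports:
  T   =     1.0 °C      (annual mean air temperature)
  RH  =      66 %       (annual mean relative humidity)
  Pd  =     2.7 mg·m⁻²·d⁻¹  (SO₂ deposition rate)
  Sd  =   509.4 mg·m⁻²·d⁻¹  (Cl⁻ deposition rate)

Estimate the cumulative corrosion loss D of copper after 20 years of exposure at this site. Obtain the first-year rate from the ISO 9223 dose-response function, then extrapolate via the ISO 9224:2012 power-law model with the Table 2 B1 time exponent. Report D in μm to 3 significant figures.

D(20) = 5.40 μm

copper: f(T) = +0.126·(T−10) [T≤10 °C] = -1.1340
  sulphur-dioxide contribution → 0.1084 μm/a
  chloride contribution → 0.6234 μm/a
  total first-year rate 0.7319 μm/a
Power-law: D(20) = r_corr · 20^0.667
  D(20) = 0.7319 × 20^0.667 = 0.7319 × 7.375 = 5.398 μm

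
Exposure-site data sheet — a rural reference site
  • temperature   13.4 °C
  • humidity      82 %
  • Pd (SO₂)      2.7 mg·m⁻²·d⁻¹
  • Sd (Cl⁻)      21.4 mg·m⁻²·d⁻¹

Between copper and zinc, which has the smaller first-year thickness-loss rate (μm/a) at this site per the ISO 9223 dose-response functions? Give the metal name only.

zinc

copper: f(T) = -0.080·(T−10) [T>10 °C] = -0.2720
  SO₂ term: 0.0053·2.7^0.26·exp(0.059·82-0.2720) = 0.6598
  Sd branch = 0.01025·Sd^0.27·e^(0.036·RH+0.049·T) = 0.8652 μm/a
  sum: 0.6598 + 0.8652 → r_corr = 1.525 μm/a
zinc: T>10 °C ⇒ hinge -0.071·(13.4−10) = -0.2414
  SO₂ term: 0.0129·2.7^0.44·exp(0.046·82-0.2414) = 0.6819
  Sd branch = 0.0175·Sd^0.57·e^(0.008·RH+0.085·T) = 0.6039 μm/a
  sum: 0.6819 + 0.6039 → r_corr = 1.286 μm/a
Ordering by μm/a: copper (1.53) > zinc (1.29)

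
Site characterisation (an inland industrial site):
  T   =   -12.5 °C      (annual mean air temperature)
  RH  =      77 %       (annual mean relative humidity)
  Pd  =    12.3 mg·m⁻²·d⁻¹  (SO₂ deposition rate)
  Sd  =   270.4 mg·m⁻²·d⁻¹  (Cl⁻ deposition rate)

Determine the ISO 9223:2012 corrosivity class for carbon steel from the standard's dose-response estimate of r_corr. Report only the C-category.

carbon steel: temperature factor f = +0.150·(-22.5) = -3.3750
  SO₂ term: 1.77·12.3^0.52·exp(0.02·77-3.3750) = 1.042
  Sd branch = 0.102·Sd^0.62·e^(0.033·RH+0.04·T) = 25.28 μm/a
  sum: 1.042 + 25.28 → r_corr = 26.33 μm/a
Category bounds: 25…50 μm/a bracket r_corr ⇒ C3

C3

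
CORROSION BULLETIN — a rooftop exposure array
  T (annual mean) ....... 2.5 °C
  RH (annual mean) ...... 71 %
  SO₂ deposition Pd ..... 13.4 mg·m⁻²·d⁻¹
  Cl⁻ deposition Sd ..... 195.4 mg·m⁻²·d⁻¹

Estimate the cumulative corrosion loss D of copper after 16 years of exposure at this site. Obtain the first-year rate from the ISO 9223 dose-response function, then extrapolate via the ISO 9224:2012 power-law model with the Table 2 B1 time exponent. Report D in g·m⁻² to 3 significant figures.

copper: T≤10 °C ⇒ hinge +0.126·(2.5−10) = -0.9450
  Pd branch = 0.0053·Pd^0.26·e^(0.059·RH+f) = 0.2668 μm/a
  Sd branch = 0.01025·Sd^0.27·e^(0.036·RH+0.049·T) = 0.6202 μm/a
  r_corr = 0.2668 + 0.6202 = 0.887 μm/a
Power-law: D(16) = r_corr · 16^0.667
  D(16) = 0.887 × 16^0.667 = 0.887 × 6.355 = 5.637 μm
  Mass loss = 5.637 μm × 8.96 g/cm³ = 50.51 g·m⁻²

D(16) = 50.5 g·m⁻²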